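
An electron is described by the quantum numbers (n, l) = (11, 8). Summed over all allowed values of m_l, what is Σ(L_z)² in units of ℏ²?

m_l ∈ {-8, -7, -6, -5, -4, -3, -2, -1, 0, 1, 2, 3, 4, 5, 6, 7, 8}.
Summing m² from −8 to 8: Σ m_l² = 408.

Σ(L_z)² = 408 ℏ²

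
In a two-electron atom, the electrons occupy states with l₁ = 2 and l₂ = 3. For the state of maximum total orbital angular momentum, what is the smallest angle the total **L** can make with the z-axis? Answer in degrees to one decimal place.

By the triangle rule, |l₁ − l₂| ≤ L ≤ l₁ + l₂.
So L can be 1, 2, 3, 4, 5.
The maximum is L = 5, with |L_tot| = ℏ√(5·6) = √30 ℏ.
The minimum angle with z is arccos(5/√30) ≈ 24.1°.

θ_min ≈ 24.1°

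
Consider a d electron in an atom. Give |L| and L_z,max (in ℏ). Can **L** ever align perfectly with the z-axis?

No: L_z,max = 2ℏ < |L| = √6 ℏ ≈ 2.449ℏ

A d state has l = 2.
|L| = √6 ℏ ≈ 2.4495ℏ, while L_z,max = lℏ = 2ℏ.
Since |L| > L_z,max, the vector can never point exactly along z; the closest it comes is θ_min = arccos(2/√6) ≈ 35.3°.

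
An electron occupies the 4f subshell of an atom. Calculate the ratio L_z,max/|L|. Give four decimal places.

L_z,max/|L| = 0.8660

The 4f subshell has l = 3.
|L| = 2√3 ℏ ≈ 3.4641ℏ, while L_z,max = lℏ = 3ℏ.
L_z,max/|L| = 3/√12 = 0.8660.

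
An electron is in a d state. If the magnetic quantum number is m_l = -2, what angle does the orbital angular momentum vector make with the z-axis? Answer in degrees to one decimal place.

The letter d corresponds to l = 2.
|L|² = l(l+1)ℏ² = 6ℏ², so |L| = √6 ℏ.
L_z = m_l ℏ = −2ℏ.
cos θ = L_z/|L| = -2/√6, so θ ≈ 144.7°.

θ ≈ 144.7°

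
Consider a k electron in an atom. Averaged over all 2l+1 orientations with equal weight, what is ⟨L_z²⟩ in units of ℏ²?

The letter k corresponds to l = 7.
m_l ∈ {-7, -6, -5, -4, -3, -2, -1, 0, 1, 2, 3, 4, 5, 6, 7}.
⟨L_z²⟩ = ℏ²·l(l+1)/3 = 18.67ℏ².

⟨L_z²⟩ = 18.67 ℏ²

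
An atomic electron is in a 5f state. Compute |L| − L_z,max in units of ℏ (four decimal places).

For 5f, l = 3.
|L| = 2√3 ℏ ≈ 3.4641ℏ, while L_z,max = lℏ = 3ℏ.
The difference is (2√3 − 3)ℏ ≈ 0.4641ℏ.

|L| − L_z,max ≈ 0.4641ℏ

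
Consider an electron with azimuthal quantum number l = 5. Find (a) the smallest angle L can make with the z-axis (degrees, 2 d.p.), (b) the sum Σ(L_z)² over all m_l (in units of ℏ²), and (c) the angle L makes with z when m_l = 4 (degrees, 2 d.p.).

θ_min ≈ 24.09°; Σ(L_z)² = 110 ℏ²; θ(m_l=4) ≈ 43.09°

cos θ_min = 5/√30, so θ_min ≈ 24.09°.
Σ m_l² = 110, so Σ(L_z)² = 110 ℏ².
For m_l = 4: cos θ = 4/√30, θ ≈ 43.09°.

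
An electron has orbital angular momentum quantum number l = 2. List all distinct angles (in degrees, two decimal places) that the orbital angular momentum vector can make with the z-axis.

|L|² = l(l+1)ℏ² = 6ℏ², so |L| = √6 ℏ.
cos θ = m_l/√6 for each m_l ∈ {-2, -1, 0, 1, 2}.

θ ∈ {35.26°, 65.91°, 90.00°, 114.09°, 144.74°}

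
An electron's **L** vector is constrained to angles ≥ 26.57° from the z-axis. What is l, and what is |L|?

cos²θ_min = l/(l+1) = 0.7999.
l = cos²θ/sin²θ ≈ 4.
Then |L| = ℏ√(4·5) = 2√5 ℏ.

l = 4, |L| = 2√5 ℏ ≈ 4.472ℏ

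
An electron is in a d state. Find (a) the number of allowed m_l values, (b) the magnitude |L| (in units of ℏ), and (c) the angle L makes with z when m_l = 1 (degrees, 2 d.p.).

For a d orbital, l = 2.
There are 2l+1 = 5 values of m_l.
|L| = ℏ√(2·3) = √6 ℏ ≈ 2.449ℏ.
For m_l = 1: cos θ = 1/√6, θ ≈ 65.91°.

5 values; |L| = √6 ℏ ≈ 2.449ℏ; θ(m_l=1) ≈ 65.91°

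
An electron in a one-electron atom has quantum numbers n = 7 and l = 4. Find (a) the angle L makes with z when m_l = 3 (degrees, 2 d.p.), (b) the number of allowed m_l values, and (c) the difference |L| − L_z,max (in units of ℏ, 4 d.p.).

For m_l = 3: cos θ = 3/√20, θ ≈ 47.87°.
There are 2l+1 = 9 values of m_l.
|L| − L_z,max = (2√5 − 4)ℏ ≈ 0.4721ℏ.

θ(m_l=3) ≈ 47.87°; 9 values; |L|−L_z,max ≈ 0.4721ℏ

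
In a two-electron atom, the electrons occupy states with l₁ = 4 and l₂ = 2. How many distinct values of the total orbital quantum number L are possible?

5

The total orbital quantum number L ranges from |l₁ − l₂| to l₁ + l₂ in integer steps.
L ∈ {2, 3, 4, 5, 6}.
That is 5 values.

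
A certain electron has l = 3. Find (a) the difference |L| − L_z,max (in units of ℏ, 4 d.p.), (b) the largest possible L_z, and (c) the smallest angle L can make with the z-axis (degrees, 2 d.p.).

|L|−L_z,max ≈ 0.4641ℏ; L_z,max = 3ℏ; θ_min ≈ 30.00°

|L| − L_z,max = (2√3 − 3)ℏ ≈ 0.4641ℏ.
L_z,max = lℏ = 3ℏ.
cos θ_min = 3/√12, so θ_min ≈ 30.00°.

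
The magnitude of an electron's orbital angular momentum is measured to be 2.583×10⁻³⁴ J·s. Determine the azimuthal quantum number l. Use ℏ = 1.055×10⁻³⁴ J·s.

l = 2

|L|/ℏ = (2.583×10⁻³⁴)/(1.055×10⁻³⁴) ≈ 2.448.
l(l+1) ≈ 2.448² ≈ 5.99, so l = 2.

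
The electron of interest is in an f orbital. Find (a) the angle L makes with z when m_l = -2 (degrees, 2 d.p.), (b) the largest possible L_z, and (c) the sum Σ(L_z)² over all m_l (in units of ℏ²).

The letter f corresponds to l = 3.
For m_l = -2: cos θ = -2/√12, θ ≈ 125.26°.
L_z,max = lℏ = 3ℏ.
Σ m_l² = 28, so Σ(L_z)² = 28 ℏ².

θ(m_l=-2) ≈ 125.26°; L_z,max = 3ℏ; Σ(L_z)² = 28 ℏ²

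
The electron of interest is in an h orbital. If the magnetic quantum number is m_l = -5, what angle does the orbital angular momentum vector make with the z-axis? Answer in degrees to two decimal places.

θ ≈ 155.91°

For an h orbital, l = 5.
|L| = ℏ√(l(l+1)) = √30 ℏ.
L_z = m_l ℏ = −5ℏ.
cos θ = L_z/|L| = -5/√30, so θ ≈ 155.91°.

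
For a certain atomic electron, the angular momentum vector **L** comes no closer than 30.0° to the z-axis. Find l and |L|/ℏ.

cos θ_min = l/√(l(l+1)) = √(l/(l+1)), so l/(l+1) = cos²(30.0°) = 0.7500.
Thus l = 0.7500/(1 − 0.7500) ≈ 3.
Then |L| = ℏ√(3·4) = 2√3 ℏ.

l = 3, |L| = 2√3 ℏ ≈ 3.464ℏ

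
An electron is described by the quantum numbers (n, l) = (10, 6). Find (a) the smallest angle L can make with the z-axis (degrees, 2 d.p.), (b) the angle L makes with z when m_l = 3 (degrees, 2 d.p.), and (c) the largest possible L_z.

θ_min ≈ 22.21°; θ(m_l=3) ≈ 62.42°; L_z,max = 6ℏ

cos θ_min = 6/√42, so θ_min ≈ 22.21°.
For m_l = 3: cos θ = 3/√42, θ ≈ 62.42°.
L_z,max = lℏ = 6ℏ.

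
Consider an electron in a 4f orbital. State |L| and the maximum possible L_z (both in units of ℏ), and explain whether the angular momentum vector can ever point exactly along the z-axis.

4f means n = 4, l = 3.
|L| = 2√3 ℏ ≈ 3.4641ℏ, while L_z,max = lℏ = 3ℏ.
Since |L| > L_z,max, the vector can never point exactly along z; the closest it comes is θ_min = arccos(3/√12) ≈ 30.0°.

No: L_z,max = 3ℏ < |L| = 2√3 ℏ ≈ 3.464ℏ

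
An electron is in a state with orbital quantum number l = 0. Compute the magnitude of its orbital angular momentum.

|L| = ℏ√(l(l+1)) = ℏ√0 = 0

|L| = 0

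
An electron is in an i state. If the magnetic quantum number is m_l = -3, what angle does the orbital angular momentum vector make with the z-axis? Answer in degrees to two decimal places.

θ ≈ 117.58°

For an i orbital, l = 6.
|L| = √(l(l+1)) ℏ = √42 ℏ.
L_z = m_l ℏ = −3ℏ.
cos θ = L_z/|L| = -3/√42, so θ ≈ 117.58°.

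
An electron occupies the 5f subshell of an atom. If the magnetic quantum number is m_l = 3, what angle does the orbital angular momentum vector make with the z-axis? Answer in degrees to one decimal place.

The 5f subshell has l = 3.
|L| = ℏ√(l(l+1)) = 2√3 ℏ.
L_z = m_l ℏ = 3ℏ.
cos θ = L_z/|L| = 3/√12, so θ ≈ 30.0°.

θ ≈ 30.0°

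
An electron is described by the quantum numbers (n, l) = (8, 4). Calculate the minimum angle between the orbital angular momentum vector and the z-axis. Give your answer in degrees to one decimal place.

|L| = √(l(l+1)) ℏ = 2√5 ℏ.
The smallest angle corresponds to the largest L_z, i.e. m_l = l = 4, giving L_z = 4ℏ.
cos θ_min = 4/√20, so θ_min ≈ 26.6°.

θ_min ≈ 26.6°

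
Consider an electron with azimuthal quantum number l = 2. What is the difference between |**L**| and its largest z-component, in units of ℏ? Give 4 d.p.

|L| = √6 ℏ ≈ 2.4495ℏ, while L_z,max = lℏ = 2ℏ.
The difference is (√6 − 2)ℏ ≈ 0.4495ℏ.

|L| − L_z,max ≈ 0.4495ℏ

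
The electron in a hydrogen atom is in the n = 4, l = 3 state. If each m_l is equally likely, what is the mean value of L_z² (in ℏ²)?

⟨L_z²⟩ = 4 ℏ²

m_l ∈ {-3, -2, -1, 0, 1, 2, 3}.
⟨L_z²⟩ = ℏ²·(Σ m_l²)/(2l+1) = ℏ²·28/7 = 4ℏ².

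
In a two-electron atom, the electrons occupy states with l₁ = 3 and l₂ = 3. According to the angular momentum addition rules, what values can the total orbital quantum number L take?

L = 0, 1, 2, 3, 4, 5, 6

L runs from |3 − 3| = 0 to 3 + 3 = 6.
Allowed values: L = 0, 1, 2, 3, 4, 5, 6.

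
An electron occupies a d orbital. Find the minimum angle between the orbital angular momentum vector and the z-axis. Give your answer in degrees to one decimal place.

θ_min ≈ 35.3°

A d state has l = 2.
|L|² = l(l+1)ℏ² = 6ℏ², so |L| = √6 ℏ.
The smallest angle corresponds to the largest L_z, i.e. m_l = l = 2, giving L_z = 2ℏ.
cos θ_min = 2/√6, so θ_min ≈ 35.3°.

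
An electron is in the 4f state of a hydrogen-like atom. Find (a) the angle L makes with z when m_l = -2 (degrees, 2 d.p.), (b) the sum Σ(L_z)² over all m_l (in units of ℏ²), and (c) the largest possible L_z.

The 4f subshell has l = 3.
For m_l = -2: cos θ = -2/√12, θ ≈ 125.26°.
Σ m_l² = 28, so Σ(L_z)² = 28 ℏ².
L_z,max = lℏ = 3ℏ.

θ(m_l=-2) ≈ 125.26°; Σ(L_z)² = 28 ℏ²; L_z,max = 3ℏ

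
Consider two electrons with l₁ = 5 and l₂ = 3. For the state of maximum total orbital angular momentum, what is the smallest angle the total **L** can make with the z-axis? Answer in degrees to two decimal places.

θ_min ≈ 19.47°

The total orbital quantum number L ranges from |l₁ − l₂| to l₁ + l₂ in integer steps.
So L can be 2, 3, 4, 5, 6, 7, 8.
The maximum is L = 8, with |L_tot| = ℏ√(8·9) = 6√2 ℏ.
The minimum angle with z is arccos(8/√72) ≈ 19.47°.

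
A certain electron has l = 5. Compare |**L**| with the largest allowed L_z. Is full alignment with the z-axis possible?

No: L_z,max = 5ℏ < |L| = √30 ℏ ≈ 5.477ℏ

|L| = √30 ℏ ≈ 5.4772ℏ, while L_z,max = lℏ = 5ℏ.
Since |L| > L_z,max, the vector can never point exactly along z; the closest it comes is θ_min = arccos(5/√30) ≈ 24.1°.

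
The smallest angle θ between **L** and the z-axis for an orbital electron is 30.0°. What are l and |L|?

l = 3, |L| = 2√3 ℏ ≈ 3.464ℏ

cos θ_min = l/√(l(l+1)) = √(l/(l+1)), so l/(l+1) = cos²(30.0°) = 0.7500.
l = cos²θ/sin²θ ≈ 3.
Then |L| = ℏ√(3·4) = 2√3 ℏ.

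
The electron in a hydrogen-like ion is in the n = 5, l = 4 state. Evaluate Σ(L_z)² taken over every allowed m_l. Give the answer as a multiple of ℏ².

Σ(L_z)² = 60 ℏ²

m_l runs from −4 to 4, i.e. {-4, -3, -2, -1, 0, 1, 2, 3, 4}.
Σ m_l² = 2·(1 + 4 + 9 + 16) = 60.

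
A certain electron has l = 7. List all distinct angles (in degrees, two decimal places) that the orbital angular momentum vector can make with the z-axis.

θ ∈ {20.70°, 36.70°, 48.08°, 57.69°, 66.37°, 74.50°, 82.32°, 90.00°, 97.68°, 105.50°, 113.63°, 122.31°, 131.92°, 143.30°, 159.30°}

|L| = √(l(l+1)) ℏ = 2√14 ℏ.
cos θ = m_l/√56 for each m_l ∈ {-7, -6, -5, -4, -3, -2, -1, 0, 1, 2, 3, 4, 5, 6, 7}.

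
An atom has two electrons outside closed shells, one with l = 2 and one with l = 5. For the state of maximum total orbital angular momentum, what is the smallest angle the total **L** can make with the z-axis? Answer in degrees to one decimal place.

θ_min ≈ 20.7°

Angular momentum addition gives L = |l₁ − l₂|, …, l₁ + l₂.
Allowed values: L = 3, 4, 5, 6, 7.
The maximum is L = 7, with |L_tot| = ℏ√(7·8) = 2√14 ℏ.
The minimum angle with z is arccos(7/√56) ≈ 20.7°.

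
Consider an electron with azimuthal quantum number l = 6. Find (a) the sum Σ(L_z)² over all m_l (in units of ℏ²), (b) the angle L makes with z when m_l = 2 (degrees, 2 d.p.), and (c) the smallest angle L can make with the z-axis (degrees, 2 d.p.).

Σ m_l² = 182, so Σ(L_z)² = 182 ℏ².
For m_l = 2: cos θ = 2/√42, θ ≈ 72.02°.
cos θ_min = 6/√42, so θ_min ≈ 22.21°.

Σ(L_z)² = 182 ℏ²; θ(m_l=2) ≈ 72.02°; θ_min ≈ 22.21°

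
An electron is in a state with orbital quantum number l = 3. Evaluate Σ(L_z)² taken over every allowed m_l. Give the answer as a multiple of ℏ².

The allowed m_l values are -3, -2, -1, 0, 1, 2, 3.
Σ m_l² = 2·(1 + 4 + 9) = 28.

Σ(L_z)² = 28 ℏ²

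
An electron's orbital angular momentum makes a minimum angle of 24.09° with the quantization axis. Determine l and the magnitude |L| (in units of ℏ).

l = 5, |L| = √30 ℏ ≈ 5.477ℏ

cos θ_min = l/√(l(l+1)) = √(l/(l+1)), so l/(l+1) = cos²(24.09°) = 0.8334.
Solving: l = 5.
Then |L| = ℏ√(5·6) = √30 ℏ.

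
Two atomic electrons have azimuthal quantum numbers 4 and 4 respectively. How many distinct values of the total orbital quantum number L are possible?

Angular momentum addition gives L = |l₁ − l₂|, …, l₁ + l₂.
So L can be 0, 1, 2, 3, 4, 5, 6, 7, 8.
That is 9 values.

9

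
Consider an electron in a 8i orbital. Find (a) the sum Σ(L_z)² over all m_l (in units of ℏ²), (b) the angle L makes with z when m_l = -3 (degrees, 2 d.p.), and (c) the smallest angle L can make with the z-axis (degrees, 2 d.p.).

For 8i, l = 6.
Σ m_l² = 182, so Σ(L_z)² = 182 ℏ².
For m_l = -3: cos θ = -3/√42, θ ≈ 117.58°.
cos θ_min = 6/√42, so θ_min ≈ 22.21°.

Σ(L_z)² = 182 ℏ²; θ(m_l=-3) ≈ 117.58°; θ_min ≈ 22.21°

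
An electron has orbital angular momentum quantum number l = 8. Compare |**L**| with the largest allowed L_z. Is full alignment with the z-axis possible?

|L| = 6√2 ℏ ≈ 8.4853ℏ, while L_z,max = lℏ = 8ℏ.
Since |L| > L_z,max, the vector can never point exactly along z; the closest it comes is θ_min = arccos(8/√72) ≈ 19.5°.

No: L_z,max = 8ℏ < |L| = 6√2 ℏ ≈ 8.485ℏ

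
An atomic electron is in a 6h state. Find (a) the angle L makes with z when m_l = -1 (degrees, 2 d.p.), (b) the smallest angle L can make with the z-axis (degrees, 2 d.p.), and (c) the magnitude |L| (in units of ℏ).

6h means n = 6, l = 5.
For m_l = -1: cos θ = -1/√30, θ ≈ 100.52°.
cos θ_min = 5/√30, so θ_min ≈ 24.09°.
|L| = ℏ√(5·6) = √30 ℏ ≈ 5.477ℏ.

θ(m_l=-1) ≈ 100.52°; θ_min ≈ 24.09°; |L| = √30 ℏ ≈ 5.477ℏ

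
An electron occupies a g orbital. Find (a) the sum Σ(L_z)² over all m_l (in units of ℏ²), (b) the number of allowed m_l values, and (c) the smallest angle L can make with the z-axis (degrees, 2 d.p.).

Σ(L_z)² = 60 ℏ²; 9 values; θ_min ≈ 26.57°

G corresponds to l = 4.
Σ m_l² = 60, so Σ(L_z)² = 60 ℏ².
There are 2l+1 = 9 values of m_l.
cos θ_min = 4/√20, so θ_min ≈ 26.57°.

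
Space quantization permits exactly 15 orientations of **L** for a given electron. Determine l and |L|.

l = 7, |L| = 2√14 ℏ ≈ 7.483ℏ

Since there are 2l+1 = 15 values of m_l, l = 7.
Then |L| = √(l(l+1)) ℏ = 2√14 ℏ.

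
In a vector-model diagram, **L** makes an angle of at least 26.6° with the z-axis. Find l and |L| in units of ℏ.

At minimum angle, m_l = l, so cos θ = l/√(l(l+1)); cos²θ = l/(l+1) = 0.7995.
Solving: l = 4.
Then |L| = ℏ√(4·5) = 2√5 ℏ.

l = 4, |L| = 2√5 ℏ ≈ 4.472ℏ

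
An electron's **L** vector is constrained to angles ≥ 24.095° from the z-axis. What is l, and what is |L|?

cos θ_min = l/√(l(l+1)) = √(l/(l+1)), so l/(l+1) = cos²(24.095°) = 0.8333.
Solving: l = 5.
Then |L| = ℏ√(5·6) = √30 ℏ.

l = 5, |L| = √30 ℏ ≈ 5.477ℏ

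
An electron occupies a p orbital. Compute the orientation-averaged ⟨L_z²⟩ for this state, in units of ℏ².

⟨L_z²⟩ = 0.6667 ℏ²

For a p orbital, l = 1.
m_l runs from −1 to 1, i.e. {-1, 0, 1}.
⟨L_z²⟩ = ℏ²·(Σ m_l²)/(2l+1) = ℏ²·2/3 = 0.6667ℏ².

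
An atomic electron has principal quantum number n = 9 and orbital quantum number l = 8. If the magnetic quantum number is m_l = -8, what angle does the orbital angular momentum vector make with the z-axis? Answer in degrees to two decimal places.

|L| = ℏ√(l(l+1)) = 6√2 ℏ.
L_z = m_l ℏ = −8ℏ.
cos θ = L_z/|L| = -8/√72, so θ ≈ 160.53°.

θ ≈ 160.53°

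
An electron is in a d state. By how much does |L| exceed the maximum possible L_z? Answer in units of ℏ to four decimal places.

For a d orbital, l = 2.
|L| = √6 ℏ ≈ 2.4495ℏ, while L_z,max = lℏ = 2ℏ.
The difference is (√6 − 2)ℏ ≈ 0.4495ℏ.

|L| − L_z,max ≈ 0.4495ℏ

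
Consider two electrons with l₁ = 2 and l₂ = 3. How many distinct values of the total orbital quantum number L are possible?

5

Angular momentum addition gives L = |l₁ − l₂|, …, l₁ + l₂.
So L can be 1, 2, 3, 4, 5.
That is 5 values.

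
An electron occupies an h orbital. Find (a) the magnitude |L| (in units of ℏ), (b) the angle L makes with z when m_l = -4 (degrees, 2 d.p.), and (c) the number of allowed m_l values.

|L| = √30 ℏ ≈ 5.477ℏ; θ(m_l=-4) ≈ 136.91°; 11 values

An h state has l = 5.
|L| = ℏ√(5·6) = √30 ℏ ≈ 5.477ℏ.
For m_l = -4: cos θ = -4/√30, θ ≈ 136.91°.
There are 2l+1 = 11 values of m_l.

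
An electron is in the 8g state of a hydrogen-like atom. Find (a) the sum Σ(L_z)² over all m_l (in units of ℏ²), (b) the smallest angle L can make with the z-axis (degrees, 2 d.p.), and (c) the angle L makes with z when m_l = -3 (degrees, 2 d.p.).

The 8g subshell has l = 4.
Σ m_l² = 60, so Σ(L_z)² = 60 ℏ².
cos θ_min = 4/√20, so θ_min ≈ 26.57°.
For m_l = -3: cos θ = -3/√20, θ ≈ 132.13°.

Σ(L_z)² = 60 ℏ²; θ_min ≈ 26.57°; θ(m_l=-3) ≈ 132.13°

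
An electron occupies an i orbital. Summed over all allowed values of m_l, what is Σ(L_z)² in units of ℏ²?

For an i orbital, l = 6.
The allowed m_l values are -6, -5, -4, -3, -2, -1, 0, 1, 2, 3, 4, 5, 6.
Summing m² from −6 to 6: Σ m_l² = 182.

Σ(L_z)² = 182 ℏ²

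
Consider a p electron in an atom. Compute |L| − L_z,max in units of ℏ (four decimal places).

|L| − L_z,max ≈ 0.4142ℏ

For a p orbital, l = 1.
|L| = √2 ℏ ≈ 1.4142ℏ, while L_z,max = lℏ = 1ℏ.
The difference is (√2 − 1)ℏ ≈ 0.4142ℏ.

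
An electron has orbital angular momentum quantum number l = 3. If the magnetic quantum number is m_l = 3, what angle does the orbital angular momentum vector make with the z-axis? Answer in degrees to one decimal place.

θ ≈ 30.0°

|L|² = l(l+1)ℏ² = 12ℏ², so |L| = 2√3 ℏ.
L_z = m_l ℏ = 3ℏ.
cos θ = L_z/|L| = 3/√12, so θ ≈ 30.0°.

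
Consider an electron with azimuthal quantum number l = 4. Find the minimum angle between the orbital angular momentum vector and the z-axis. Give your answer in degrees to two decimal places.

θ_min ≈ 26.57°

|L|² = l(l+1)ℏ² = 20ℏ², so |L| = 2√5 ℏ.
The smallest angle corresponds to the largest L_z, i.e. m_l = l = 4, giving L_z = 4ℏ.
cos θ_min = 4/√20, so θ_min ≈ 26.57°.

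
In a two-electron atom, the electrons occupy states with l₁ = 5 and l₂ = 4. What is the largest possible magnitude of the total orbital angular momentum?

The total orbital quantum number L ranges from |l₁ − l₂| to l₁ + l₂ in integer steps.
Allowed values: L = 1, 2, 3, 4, 5, 6, 7, 8, 9.
The largest magnitude corresponds to L = 9: |L_tot| = ℏ√(9·10) = 3√10 ℏ.

|L_tot|_max = 3√10 ℏ ≈ 9.487ℏ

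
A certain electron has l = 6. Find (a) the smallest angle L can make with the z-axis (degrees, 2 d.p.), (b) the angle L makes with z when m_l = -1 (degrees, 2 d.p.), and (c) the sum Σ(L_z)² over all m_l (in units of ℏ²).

θ_min ≈ 22.21°; θ(m_l=-1) ≈ 98.88°; Σ(L_z)² = 182 ℏ²

cos θ_min = 6/√42, so θ_min ≈ 22.21°.
For m_l = -1: cos θ = -1/√42, θ ≈ 98.88°.
Σ m_l² = 182, so Σ(L_z)² = 182 ℏ².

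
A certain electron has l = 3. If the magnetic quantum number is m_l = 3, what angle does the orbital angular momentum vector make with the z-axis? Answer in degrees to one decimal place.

|L|² = l(l+1)ℏ² = 12ℏ², so |L| = 2√3 ℏ.
L_z = m_l ℏ = 3ℏ.
cos θ = L_z/|L| = 3/√12, so θ ≈ 30.0°.

θ ≈ 30.0°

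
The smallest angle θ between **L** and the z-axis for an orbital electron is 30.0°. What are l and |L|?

At minimum angle, m_l = l, so cos θ = l/√(l(l+1)); cos²θ = l/(l+1) = 0.7500.
l = cos²θ/sin²θ ≈ 3.
Then |L| = ℏ√(3·4) = 2√3 ℏ.

l = 3, |L| = 2√3 ℏ ≈ 3.464ℏ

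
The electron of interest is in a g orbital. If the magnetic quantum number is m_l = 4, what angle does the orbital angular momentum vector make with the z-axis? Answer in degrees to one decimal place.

G corresponds to l = 4.
|L|² = l(l+1)ℏ² = 20ℏ², so |L| = 2√5 ℏ.
L_z = m_l ℏ = 4ℏ.
cos θ = L_z/|L| = 4/√20, so θ ≈ 26.6°.

θ ≈ 26.6°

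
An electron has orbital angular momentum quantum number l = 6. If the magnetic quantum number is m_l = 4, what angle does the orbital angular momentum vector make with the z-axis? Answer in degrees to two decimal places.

θ ≈ 51.89°

|L|² = l(l+1)ℏ² = 42ℏ², so |L| = √42 ℏ.
L_z = m_l ℏ = 4ℏ.
cos θ = L_z/|L| = 4/√42, so θ ≈ 51.89°.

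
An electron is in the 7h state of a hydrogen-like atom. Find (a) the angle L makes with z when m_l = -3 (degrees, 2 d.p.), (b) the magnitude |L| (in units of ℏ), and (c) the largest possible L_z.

θ(m_l=-3) ≈ 123.21°; |L| = √30 ℏ ≈ 5.477ℏ; L_z,max = 5ℏ

7h means n = 7, l = 5.
For m_l = -3: cos θ = -3/√30, θ ≈ 123.21°.
|L| = ℏ√(5·6) = √30 ℏ ≈ 5.477ℏ.
L_z,max = lℏ = 5ℏ.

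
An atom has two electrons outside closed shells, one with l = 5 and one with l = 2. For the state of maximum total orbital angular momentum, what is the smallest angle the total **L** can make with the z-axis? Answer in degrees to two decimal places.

By the triangle rule, |l₁ − l₂| ≤ L ≤ l₁ + l₂.
Allowed values: L = 3, 4, 5, 6, 7.
The maximum is L = 7, with |L_tot| = ℏ√(7·8) = 2√14 ℏ.
The minimum angle with z is arccos(7/√56) ≈ 20.70°.

θ_min ≈ 20.70°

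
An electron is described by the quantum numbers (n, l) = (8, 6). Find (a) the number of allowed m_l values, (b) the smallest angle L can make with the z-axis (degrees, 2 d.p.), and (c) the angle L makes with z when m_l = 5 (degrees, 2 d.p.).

There are 2l+1 = 13 values of m_l.
cos θ_min = 6/√42, so θ_min ≈ 22.21°.
For m_l = 5: cos θ = 5/√42, θ ≈ 39.51°.

13 values; θ_min ≈ 22.21°; θ(m_l=5) ≈ 39.51°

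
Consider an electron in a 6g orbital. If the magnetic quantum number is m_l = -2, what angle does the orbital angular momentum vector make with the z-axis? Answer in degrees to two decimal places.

θ ≈ 116.57°

6g means n = 6, l = 4.
|L|² = l(l+1)ℏ² = 20ℏ², so |L| = 2√5 ℏ.
L_z = m_l ℏ = −2ℏ.
cos θ = L_z/|L| = -2/√20, so θ ≈ 116.57°.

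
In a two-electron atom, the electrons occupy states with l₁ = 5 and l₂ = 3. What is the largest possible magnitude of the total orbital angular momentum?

|L_tot|_max = 6√2 ℏ ≈ 8.485ℏ

The total orbital quantum number L ranges from |l₁ − l₂| to l₁ + l₂ in integer steps.
So L can be 2, 3, 4, 5, 6, 7, 8.
The largest magnitude corresponds to L = 8: |L_tot| = ℏ√(8·9) = 6√2 ℏ.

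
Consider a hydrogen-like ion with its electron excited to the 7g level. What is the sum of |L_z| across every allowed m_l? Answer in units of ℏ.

Σ|L_z| = 20 ℏ

The 7g level has l = 4.
The allowed m_l values are -4, -3, -2, -1, 0, 1, 2, 3, 4.
Σ|m_l| = 2(1+2+…+4) = 20.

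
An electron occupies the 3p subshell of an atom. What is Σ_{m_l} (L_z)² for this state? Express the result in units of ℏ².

Σ(L_z)² = 2 ℏ²

3p means n = 3, l = 1.
The allowed m_l values are -1, 0, 1.
Σ m_l² = 2·(1) = 2.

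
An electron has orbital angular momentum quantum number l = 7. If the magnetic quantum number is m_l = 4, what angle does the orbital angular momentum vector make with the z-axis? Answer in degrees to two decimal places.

θ ≈ 57.69°

|L| = √(l(l+1)) ℏ = 2√14 ℏ.
L_z = m_l ℏ = 4ℏ.
cos θ = L_z/|L| = 4/√56, so θ ≈ 57.69°.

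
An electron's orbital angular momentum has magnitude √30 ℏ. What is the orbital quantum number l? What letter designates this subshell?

|L| = ℏ√(l(l+1)), so l(l+1) = 30.
l² + l − 30 = 0 ⇒ l = 5.

l = 5 (h orbital)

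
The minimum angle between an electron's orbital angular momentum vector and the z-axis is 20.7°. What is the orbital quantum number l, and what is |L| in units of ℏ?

l = 7, |L| = 2√14 ℏ ≈ 7.483ℏ

cos θ_min = l/√(l(l+1)) = √(l/(l+1)), so l/(l+1) = cos²(20.7°) = 0.8751.
Solving: l = 7.
Then |L| = ℏ√(7·8) = 2√14 ℏ.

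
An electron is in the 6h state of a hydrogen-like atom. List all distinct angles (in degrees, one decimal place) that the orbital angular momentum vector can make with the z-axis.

For 6h, l = 5.
|L| = √(l(l+1)) ℏ = √30 ℏ.
cos θ = m_l/√30 for each m_l ∈ {-5, -4, -3, -2, -1, 0, 1, 2, 3, 4, 5}.

θ ∈ {24.1°, 43.1°, 56.8°, 68.6°, 79.5°, 90.0°, 100.5°, 111.4°, 123.2°, 136.9°, 155.9°}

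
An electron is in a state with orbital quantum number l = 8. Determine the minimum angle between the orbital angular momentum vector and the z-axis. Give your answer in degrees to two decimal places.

|L| = √(l(l+1)) ℏ = 6√2 ℏ.
The smallest angle corresponds to the largest L_z, i.e. m_l = l = 8, giving L_z = 8ℏ.
cos θ_min = 8/√72, so θ_min ≈ 19.47°.

θ_min ≈ 19.47°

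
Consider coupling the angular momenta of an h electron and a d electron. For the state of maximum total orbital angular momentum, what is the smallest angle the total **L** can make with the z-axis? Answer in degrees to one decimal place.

θ_min ≈ 20.7°

Angular momentum addition gives L = |l₁ − l₂|, …, l₁ + l₂.
L ∈ {3, 4, 5, 6, 7}.
The maximum is L = 7, with |L_tot| = ℏ√(7·8) = 2√14 ℏ.
The minimum angle with z is arccos(7/√56) ≈ 20.7°.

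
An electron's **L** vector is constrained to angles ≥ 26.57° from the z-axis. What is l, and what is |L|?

l = 4, |L| = 2√5 ℏ ≈ 4.472ℏ

cos θ_min = l/√(l(l+1)) = √(l/(l+1)), so l/(l+1) = cos²(26.57°) = 0.7999.
Solving: l = 4.
Then |L| = ℏ√(4·5) = 2√5 ℏ.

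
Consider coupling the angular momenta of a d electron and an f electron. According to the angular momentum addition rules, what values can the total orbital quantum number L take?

By the triangle rule, |l₁ − l₂| ≤ L ≤ l₁ + l₂.
L ∈ {1, 2, 3, 4, 5}.

L = 1, 2, 3, 4, 5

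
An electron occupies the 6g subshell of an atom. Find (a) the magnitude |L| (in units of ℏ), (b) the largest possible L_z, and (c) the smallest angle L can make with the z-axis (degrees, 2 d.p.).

For 6g, l = 4.
|L| = ℏ√(4·5) = 2√5 ℏ ≈ 4.472ℏ.
L_z,max = lℏ = 4ℏ.
cos θ_min = 4/√20, so θ_min ≈ 26.57°.

|L| = 2√5 ℏ ≈ 4.472ℏ; L_z,max = 4ℏ; θ_min ≈ 26.57°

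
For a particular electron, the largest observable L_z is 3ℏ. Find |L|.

L_z,max = lℏ, so l = 3.
|L| = √(l(l+1)) ℏ = 2√3 ℏ.

|L| = 2√3 ℏ ≈ 3.464ℏ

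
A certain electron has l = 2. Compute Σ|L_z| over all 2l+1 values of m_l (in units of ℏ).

Σ|L_z| = 6 ℏ

m_l runs from −2 to 2, i.e. {-2, -1, 0, 1, 2}.
Σ|m_l| = 2·2(2+1)/2 = 6.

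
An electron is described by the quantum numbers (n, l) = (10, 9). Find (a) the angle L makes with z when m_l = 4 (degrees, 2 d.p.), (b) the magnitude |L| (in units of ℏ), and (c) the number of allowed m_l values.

θ(m_l=4) ≈ 65.06°; |L| = 3√10 ℏ ≈ 9.487ℏ; 19 values

For m_l = 4: cos θ = 4/√90, θ ≈ 65.06°.
|L| = ℏ√(9·10) = 3√10 ℏ ≈ 9.487ℏ.
There are 2l+1 = 19 values of m_l.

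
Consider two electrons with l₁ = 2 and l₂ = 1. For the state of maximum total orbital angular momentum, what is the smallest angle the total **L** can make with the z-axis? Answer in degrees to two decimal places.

θ_min ≈ 30.00°

L runs from |2 − 1| = 1 to 2 + 1 = 3.
L ∈ {1, 2, 3}.
The maximum is L = 3, with |L_tot| = ℏ√(3·4) = 2√3 ℏ.
The minimum angle with z is arccos(3/√12) ≈ 30.00°.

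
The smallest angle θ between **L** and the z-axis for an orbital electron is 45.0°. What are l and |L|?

l = 1, |L| = √2 ℏ ≈ 1.414ℏ

cos θ_min = l/√(l(l+1)) = √(l/(l+1)), so l/(l+1) = cos²(45.0°) = 0.5000.
Solving: l = 1.
Then |L| = ℏ√(1·2) = √2 ℏ.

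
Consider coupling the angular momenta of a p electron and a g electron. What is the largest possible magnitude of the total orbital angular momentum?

|L_tot|_max = √30 ℏ ≈ 5.477ℏ

The total orbital quantum number L ranges from |l₁ − l₂| to l₁ + l₂ in integer steps.
L ∈ {3, 4, 5}.
The largest magnitude corresponds to L = 5: |L_tot| = ℏ√(5·6) = √30 ℏ.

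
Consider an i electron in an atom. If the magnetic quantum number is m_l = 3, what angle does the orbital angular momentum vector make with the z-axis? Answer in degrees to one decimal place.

θ ≈ 62.4°

An i state has l = 6.
|L|² = l(l+1)ℏ² = 42ℏ², so |L| = √42 ℏ.
L_z = m_l ℏ = 3ℏ.
cos θ = L_z/|L| = 3/√42, so θ ≈ 62.4°.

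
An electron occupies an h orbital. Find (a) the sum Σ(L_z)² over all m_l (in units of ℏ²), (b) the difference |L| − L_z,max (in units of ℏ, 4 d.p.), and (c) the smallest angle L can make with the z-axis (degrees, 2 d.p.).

Σ(L_z)² = 110 ℏ²; |L|−L_z,max ≈ 0.4772ℏ; θ_min ≈ 24.09°

For an h orbital, l = 5.
Σ m_l² = 110, so Σ(L_z)² = 110 ℏ².
|L| − L_z,max = (√30 − 5)ℏ ≈ 0.4772ℏ.
cos θ_min = 5/√30, so θ_min ≈ 24.09°.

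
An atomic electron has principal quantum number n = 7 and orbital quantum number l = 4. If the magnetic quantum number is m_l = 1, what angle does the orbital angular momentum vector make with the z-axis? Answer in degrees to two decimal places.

|L| = ℏ√(l(l+1)) = 2√5 ℏ.
L_z = m_l ℏ = 1ℏ.
cos θ = L_z/|L| = 1/√20, so θ ≈ 77.08°.

θ ≈ 77.08°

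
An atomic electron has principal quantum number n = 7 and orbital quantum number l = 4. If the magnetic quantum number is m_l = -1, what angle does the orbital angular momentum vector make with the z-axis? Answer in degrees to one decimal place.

|L|² = l(l+1)ℏ² = 20ℏ², so |L| = 2√5 ℏ.
L_z = m_l ℏ = −1ℏ.
cos θ = L_z/|L| = -1/√20, so θ ≈ 102.9°.

θ ≈ 102.9°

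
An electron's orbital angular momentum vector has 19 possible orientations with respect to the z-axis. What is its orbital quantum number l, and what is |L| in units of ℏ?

2l + 1 = 19 ⇒ l = 9.
Then |L| = √(l(l+1)) ℏ = 3√10 ℏ.

l = 9, |L| = 3√10 ℏ ≈ 9.487ℏ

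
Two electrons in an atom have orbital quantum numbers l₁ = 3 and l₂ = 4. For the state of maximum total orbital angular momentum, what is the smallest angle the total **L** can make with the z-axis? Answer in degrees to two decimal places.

θ_min ≈ 20.70°

Angular momentum addition gives L = |l₁ − l₂|, …, l₁ + l₂.
L ∈ {1, 2, 3, 4, 5, 6, 7}.
The maximum is L = 7, with |L_tot| = ℏ√(7·8) = 2√14 ℏ.
The minimum angle with z is arccos(7/√56) ≈ 20.70°.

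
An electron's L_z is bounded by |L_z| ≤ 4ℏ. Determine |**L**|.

Since max m_l = l, l = 4.
|L| = √(l(l+1)) ℏ = 2√5 ℏ.

|L| = 2√5 ℏ ≈ 4.472ℏ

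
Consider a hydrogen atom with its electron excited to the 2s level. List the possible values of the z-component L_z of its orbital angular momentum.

L_z ∈ {0}

The 2s level has l = 0.
L_z = m_l ℏ with m_l ranging from −l to +l in integer steps.
For l = 0: m_l ∈ {0}.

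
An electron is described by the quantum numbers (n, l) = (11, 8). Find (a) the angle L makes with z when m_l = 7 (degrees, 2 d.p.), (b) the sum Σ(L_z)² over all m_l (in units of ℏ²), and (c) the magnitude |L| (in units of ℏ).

θ(m_l=7) ≈ 34.42°; Σ(L_z)² = 408 ℏ²; |L| = 6√2 ℏ ≈ 8.485ℏ

For m_l = 7: cos θ = 7/√72, θ ≈ 34.42°.
Σ m_l² = 408, so Σ(L_z)² = 408 ℏ².
|L| = ℏ√(8·9) = 6√2 ℏ ≈ 8.485ℏ.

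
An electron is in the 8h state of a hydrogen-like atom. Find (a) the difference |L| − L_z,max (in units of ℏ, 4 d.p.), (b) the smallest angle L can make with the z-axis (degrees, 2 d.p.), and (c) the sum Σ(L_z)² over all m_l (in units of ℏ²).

8h means n = 8, l = 5.
|L| − L_z,max = (√30 − 5)ℏ ≈ 0.4772ℏ.
cos θ_min = 5/√30, so θ_min ≈ 24.09°.
Σ m_l² = 110, so Σ(L_z)² = 110 ℏ².

|L|−L_z,max ≈ 0.4772ℏ; θ_min ≈ 24.09°; Σ(L_z)² = 110 ℏ²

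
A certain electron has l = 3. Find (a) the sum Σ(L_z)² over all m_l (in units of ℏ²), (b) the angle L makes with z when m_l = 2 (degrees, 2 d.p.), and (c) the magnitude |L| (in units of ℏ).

Σ m_l² = 28, so Σ(L_z)² = 28 ℏ².
For m_l = 2: cos θ = 2/√12, θ ≈ 54.74°.
|L| = ℏ√(3·4) = 2√3 ℏ ≈ 3.464ℏ.

Σ(L_z)² = 28 ℏ²; θ(m_l=2) ≈ 54.74°; |L| = 2√3 ℏ ≈ 3.464ℏ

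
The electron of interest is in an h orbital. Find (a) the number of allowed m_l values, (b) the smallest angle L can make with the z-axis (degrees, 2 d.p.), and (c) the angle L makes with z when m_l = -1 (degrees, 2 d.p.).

11 values; θ_min ≈ 24.09°; θ(m_l=-1) ≈ 100.52°

An h state has l = 5.
There are 2l+1 = 11 values of m_l.
cos θ_min = 5/√30, so θ_min ≈ 24.09°.
For m_l = -1: cos θ = -1/√30, θ ≈ 100.52°.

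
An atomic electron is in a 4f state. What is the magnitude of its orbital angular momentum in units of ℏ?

For 4f, l = 3.
|L| = ℏ√(l(l+1)) = ℏ√(3·4) = 2√3 ℏ

|L| = 2√3 ℏ ≈ 3.464ℏ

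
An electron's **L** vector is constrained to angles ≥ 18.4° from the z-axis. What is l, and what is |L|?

l = 9, |L| = 3√10 ℏ ≈ 9.487ℏ

cos θ_min = l/√(l(l+1)) = √(l/(l+1)), so l/(l+1) = cos²(18.4°) = 0.9004.
Thus l = 0.9004/(1 − 0.9004) ≈ 9.
Then |L| = ℏ√(9·10) = 3√10 ℏ.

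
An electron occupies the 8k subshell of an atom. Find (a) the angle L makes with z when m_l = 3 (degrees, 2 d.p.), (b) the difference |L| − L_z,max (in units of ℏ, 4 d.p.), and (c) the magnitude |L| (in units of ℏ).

θ(m_l=3) ≈ 66.37°; |L|−L_z,max ≈ 0.4833ℏ; |L| = 2√14 ℏ ≈ 7.483ℏ

The 8k subshell has l = 7.
For m_l = 3: cos θ = 3/√56, θ ≈ 66.37°.
|L| − L_z,max = (2√14 − 7)ℏ ≈ 0.4833ℏ.
|L| = ℏ√(7·8) = 2√14 ℏ ≈ 7.483ℏ.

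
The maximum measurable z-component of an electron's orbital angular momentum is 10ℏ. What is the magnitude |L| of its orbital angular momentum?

The maximum L_z equals lℏ, giving l = 10.
|L| = ℏ√(l(l+1)) = √110 ℏ.

|L| = √110 ℏ ≈ 10.488ℏ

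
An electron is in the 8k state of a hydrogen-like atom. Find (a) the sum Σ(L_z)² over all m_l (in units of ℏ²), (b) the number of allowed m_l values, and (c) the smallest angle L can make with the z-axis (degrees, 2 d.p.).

8k means n = 8, l = 7.
Σ m_l² = 280, so Σ(L_z)² = 280 ℏ².
There are 2l+1 = 15 values of m_l.
cos θ_min = 7/√56, so θ_min ≈ 20.70°.

Σ(L_z)² = 280 ℏ²; 15 values; θ_min ≈ 20.70°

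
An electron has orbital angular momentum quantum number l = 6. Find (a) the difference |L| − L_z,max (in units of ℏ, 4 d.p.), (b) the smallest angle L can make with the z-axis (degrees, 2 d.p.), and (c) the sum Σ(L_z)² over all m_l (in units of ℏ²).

|L| − L_z,max = (√42 − 6)ℏ ≈ 0.4807ℏ.
cos θ_min = 6/√42, so θ_min ≈ 22.21°.
Σ m_l² = 182, so Σ(L_z)² = 182 ℏ².

|L|−L_z,max ≈ 0.4807ℏ; θ_min ≈ 22.21°; Σ(L_z)² = 182 ℏ²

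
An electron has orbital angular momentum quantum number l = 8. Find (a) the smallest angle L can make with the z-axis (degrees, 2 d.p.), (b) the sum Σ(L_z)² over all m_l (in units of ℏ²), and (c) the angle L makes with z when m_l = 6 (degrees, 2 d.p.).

cos θ_min = 8/√72, so θ_min ≈ 19.47°.
Σ m_l² = 408, so Σ(L_z)² = 408 ℏ².
For m_l = 6: cos θ = 6/√72, θ ≈ 45.00°.

θ_min ≈ 19.47°; Σ(L_z)² = 408 ℏ²; θ(m_l=6) ≈ 45.00°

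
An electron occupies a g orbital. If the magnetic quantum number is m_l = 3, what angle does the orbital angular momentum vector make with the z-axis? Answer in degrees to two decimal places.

The letter g corresponds to l = 4.
|L| = ℏ√(l(l+1)) = 2√5 ℏ.
L_z = m_l ℏ = 3ℏ.
cos θ = L_z/|L| = 3/√20, so θ ≈ 47.87°.

θ ≈ 47.87°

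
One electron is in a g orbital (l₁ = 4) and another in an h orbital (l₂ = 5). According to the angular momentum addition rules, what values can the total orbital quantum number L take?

L runs from |4 − 5| = 1 to 4 + 5 = 9.
L ∈ {1, 2, 3, 4, 5, 6, 7, 8, 9}.

L = 1, 2, 3, 4, 5, 6, 7, 8, 9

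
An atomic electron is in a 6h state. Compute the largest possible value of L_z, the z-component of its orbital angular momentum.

For 6h, l = 5.
L_z = m_l ℏ with m_l ∈ {−5, …, 5}; the maximum is m_l = 5.

L_z,max = 5ℏ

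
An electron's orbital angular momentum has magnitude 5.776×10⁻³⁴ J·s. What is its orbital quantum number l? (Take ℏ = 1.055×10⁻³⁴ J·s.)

l = 5

Dividing by ℏ: |L|/ℏ ≈ 5.475.
l(l+1) ≈ 5.475² ≈ 29.97, so l = 5.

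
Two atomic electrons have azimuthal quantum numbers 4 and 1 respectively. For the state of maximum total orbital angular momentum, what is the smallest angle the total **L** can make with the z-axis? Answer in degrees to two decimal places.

The total orbital quantum number L ranges from |l₁ − l₂| to l₁ + l₂ in integer steps.
L ∈ {3, 4, 5}.
The maximum is L = 5, with |L_tot| = ℏ√(5·6) = √30 ℏ.
The minimum angle with z is arccos(5/√30) ≈ 24.09°.

θ_min ≈ 24.09°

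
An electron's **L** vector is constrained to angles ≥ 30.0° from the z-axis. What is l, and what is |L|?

l = 3, |L| = 2√3 ℏ ≈ 3.464ℏ

cos²θ_min = l/(l+1) = 0.7500.
Thus l = 0.7500/(1 − 0.7500) ≈ 3.
Then |L| = ℏ√(3·4) = 2√3 ℏ.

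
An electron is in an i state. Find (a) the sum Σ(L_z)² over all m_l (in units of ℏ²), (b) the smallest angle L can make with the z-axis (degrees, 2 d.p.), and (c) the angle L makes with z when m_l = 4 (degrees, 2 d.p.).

Σ(L_z)² = 182 ℏ²; θ_min ≈ 22.21°; θ(m_l=4) ≈ 51.89°

For an i orbital, l = 6.
Σ m_l² = 182, so Σ(L_z)² = 182 ℏ².
cos θ_min = 6/√42, so θ_min ≈ 22.21°.
For m_l = 4: cos θ = 4/√42, θ ≈ 51.89°.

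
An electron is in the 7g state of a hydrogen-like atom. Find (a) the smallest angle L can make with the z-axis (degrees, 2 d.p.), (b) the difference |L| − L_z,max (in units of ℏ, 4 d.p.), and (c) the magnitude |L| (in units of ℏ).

7g means n = 7, l = 4.
cos θ_min = 4/√20, so θ_min ≈ 26.57°.
|L| − L_z,max = (2√5 − 4)ℏ ≈ 0.4721ℏ.
|L| = ℏ√(4·5) = 2√5 ℏ ≈ 4.472ℏ.

θ_min ≈ 26.57°; |L|−L_z,max ≈ 0.4721ℏ; |L| = 2√5 ℏ ≈ 4.472ℏ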